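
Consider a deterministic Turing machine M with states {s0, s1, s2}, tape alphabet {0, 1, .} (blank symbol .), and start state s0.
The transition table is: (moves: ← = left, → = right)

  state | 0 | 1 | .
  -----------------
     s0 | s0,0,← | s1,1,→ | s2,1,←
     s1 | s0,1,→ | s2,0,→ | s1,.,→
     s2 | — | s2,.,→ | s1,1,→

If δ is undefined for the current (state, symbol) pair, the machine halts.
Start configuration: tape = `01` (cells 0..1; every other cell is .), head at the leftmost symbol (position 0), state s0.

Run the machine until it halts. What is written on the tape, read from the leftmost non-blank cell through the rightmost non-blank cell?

1001

state=s0 head=0 tape=..[0]1   (s0,0)→(s0,0,←)
state=s0 head=-1 tape=.[.]01   (s0,.)→(s2,1,←)
state=s2 head=-2 tape=[.]101   (s2,.)→(s1,1,→)
state=s1 head=-1 tape=1[1]01   (s1,1)→(s2,0,→)
state=s2 head=0 tape=10[0]1
The non-blank tape span at halt is 1001.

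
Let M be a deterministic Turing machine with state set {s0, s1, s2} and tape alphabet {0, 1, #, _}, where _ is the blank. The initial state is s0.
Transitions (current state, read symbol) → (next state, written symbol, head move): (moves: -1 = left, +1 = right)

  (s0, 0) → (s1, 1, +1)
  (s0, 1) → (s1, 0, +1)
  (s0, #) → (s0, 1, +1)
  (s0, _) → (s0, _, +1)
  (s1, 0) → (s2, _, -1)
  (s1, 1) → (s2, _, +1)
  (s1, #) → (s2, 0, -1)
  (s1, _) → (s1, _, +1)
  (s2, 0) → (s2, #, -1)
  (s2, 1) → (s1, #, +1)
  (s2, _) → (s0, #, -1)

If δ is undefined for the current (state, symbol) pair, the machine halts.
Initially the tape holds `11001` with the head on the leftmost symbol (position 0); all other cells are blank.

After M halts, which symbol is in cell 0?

s0 | [1]1001   read 1 → write 0, move +1, go to s1
s1 | 0[1]001   read 1 → write _, move +1, go to s2
s2 | 0_[0]01   read 0 → write #, move -1, go to s2
s2 | 0[_]#01   read _ → write #, move -1, go to s0
s0 | [0]##01   read 0 → write 1, move +1, go to s1
s1 | 1[#]#01   read # → write 0, move -1, go to s2
s2 | [1]0#01   read 1 → write #, move +1, go to s1
s1 | #[0]#01   read 0 → write _, move -1, go to s2
s2 | [#]_#01
Cell 0 holds # when M halts.

#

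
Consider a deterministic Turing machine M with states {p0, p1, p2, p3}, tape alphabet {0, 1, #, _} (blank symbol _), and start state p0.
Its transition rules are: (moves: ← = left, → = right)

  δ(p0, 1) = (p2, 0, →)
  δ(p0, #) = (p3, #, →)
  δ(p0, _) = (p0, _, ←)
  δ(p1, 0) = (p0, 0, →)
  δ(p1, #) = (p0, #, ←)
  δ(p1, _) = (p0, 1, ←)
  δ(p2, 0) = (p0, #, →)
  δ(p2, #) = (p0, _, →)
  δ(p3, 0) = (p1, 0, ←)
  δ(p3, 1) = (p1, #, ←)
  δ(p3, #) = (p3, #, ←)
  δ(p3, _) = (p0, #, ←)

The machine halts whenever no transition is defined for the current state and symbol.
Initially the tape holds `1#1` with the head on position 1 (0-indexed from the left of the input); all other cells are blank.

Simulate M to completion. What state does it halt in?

p0

state=p0 head=1 tape=1[#]1_   (p0,#)→(p3,#,→)
state=p3 head=2 tape=1#[1]_   (p3,1)→(p1,#,←)
state=p1 head=1 tape=1[#]#_   (p1,#)→(p0,#,←)
state=p0 head=0 tape=[1]##_   (p0,1)→(p2,0,→)
state=p2 head=1 tape=0[#]#_   (p2,#)→(p0,_,→)
state=p0 head=2 tape=0_[#]_   (p0,#)→(p3,#,→)
state=p3 head=3 tape=0_#[_]   (p3,_)→(p0,#,←)
state=p0 head=2 tape=0_[#]#   (p0,#)→(p3,#,→)
state=p3 head=3 tape=0_#[#]   (p3,#)→(p3,#,←)
state=p3 head=2 tape=0_[#]#   (p3,#)→(p3,#,←)
state=p3 head=1 tape=0[_]##   (p3,_)→(p0,#,←)
state=p0 head=0 tape=[0]###
No transition is defined for (p0, 0); M halts in state p0.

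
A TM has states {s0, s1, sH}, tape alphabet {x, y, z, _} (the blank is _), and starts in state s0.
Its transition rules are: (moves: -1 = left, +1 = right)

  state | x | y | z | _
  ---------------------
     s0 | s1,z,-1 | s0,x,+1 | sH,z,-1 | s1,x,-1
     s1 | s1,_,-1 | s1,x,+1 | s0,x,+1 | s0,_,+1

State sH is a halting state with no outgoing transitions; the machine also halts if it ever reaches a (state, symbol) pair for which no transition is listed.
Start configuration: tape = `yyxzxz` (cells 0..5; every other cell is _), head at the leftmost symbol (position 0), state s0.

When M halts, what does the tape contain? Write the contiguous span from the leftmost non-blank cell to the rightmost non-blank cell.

z_zzxz

state=s0 head=0 tape=_[y]yxzxz   (s0,y)→(s0,x,+1)
state=s0 head=1 tape=_x[y]xzxz   (s0,y)→(s0,x,+1)
state=s0 head=2 tape=_xx[x]zxz   (s0,x)→(s1,z,-1)
state=s1 head=1 tape=_x[x]zzxz   (s1,x)→(s1,_,-1)
state=s1 head=0 tape=_[x]_zzxz   (s1,x)→(s1,_,-1)
state=s1 head=-1 tape=[_]__zzxz   (s1,_)→(s0,_,+1)
state=s0 head=0 tape=_[_]_zzxz   (s0,_)→(s1,x,-1)
state=s1 head=-1 tape=[_]x_zzxz   (s1,_)→(s0,_,+1)
state=s0 head=0 tape=_[x]_zzxz   (s0,x)→(s1,z,-1)
state=s1 head=-1 tape=[_]z_zzxz   (s1,_)→(s0,_,+1)
state=s0 head=0 tape=_[z]_zzxz   (s0,z)→(sH,z,-1)
state=sH head=-1 tape=[_]z_zzxz
The non-blank tape span at halt is z_zzxz.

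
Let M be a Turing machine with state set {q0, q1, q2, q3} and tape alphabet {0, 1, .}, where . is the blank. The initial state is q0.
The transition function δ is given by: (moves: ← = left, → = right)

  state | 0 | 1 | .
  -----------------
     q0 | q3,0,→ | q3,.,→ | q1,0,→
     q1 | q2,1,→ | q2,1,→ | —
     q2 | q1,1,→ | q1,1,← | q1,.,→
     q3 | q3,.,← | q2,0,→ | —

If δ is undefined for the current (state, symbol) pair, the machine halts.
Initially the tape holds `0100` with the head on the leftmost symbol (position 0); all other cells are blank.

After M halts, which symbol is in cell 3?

q0 | [0]100..   read 0 → write 0, move →, go to q3
q3 | 0[1]00..   read 1 → write 0, move →, go to q2
q2 | 00[0]0..   read 0 → write 1, move →, go to q1
q1 | 001[0]..   read 0 → write 1, move →, go to q2
q2 | 0011[.].   read . → write ., move →, go to q1
q1 | 0011.[.]
Cell 3 holds 1 when M halts.

1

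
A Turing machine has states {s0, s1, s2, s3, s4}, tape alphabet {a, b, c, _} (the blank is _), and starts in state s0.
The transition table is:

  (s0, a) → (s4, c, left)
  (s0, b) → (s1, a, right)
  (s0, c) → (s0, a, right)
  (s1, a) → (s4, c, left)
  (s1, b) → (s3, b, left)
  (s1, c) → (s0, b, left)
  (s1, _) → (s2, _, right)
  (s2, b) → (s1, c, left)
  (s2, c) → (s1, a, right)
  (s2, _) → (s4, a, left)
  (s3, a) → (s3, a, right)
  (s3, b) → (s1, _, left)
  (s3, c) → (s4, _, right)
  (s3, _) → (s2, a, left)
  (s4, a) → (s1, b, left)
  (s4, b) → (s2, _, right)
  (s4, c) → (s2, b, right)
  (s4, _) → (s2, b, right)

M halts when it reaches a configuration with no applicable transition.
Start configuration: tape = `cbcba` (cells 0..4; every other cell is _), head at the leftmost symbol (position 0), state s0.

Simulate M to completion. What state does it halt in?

s2

state=s0 head=0 tape=_[c]bcba   (s0,c)→(s0,a,right)
state=s0 head=1 tape=_a[b]cba   (s0,b)→(s1,a,right)
state=s1 head=2 tape=_aa[c]ba   (s1,c)→(s0,b,left)
state=s0 head=1 tape=_a[a]bba   (s0,a)→(s4,c,left)
state=s4 head=0 tape=_[a]cbba   (s4,a)→(s1,b,left)
state=s1 head=-1 tape=[_]bcbba   (s1,_)→(s2,_,right)
state=s2 head=0 tape=_[b]cbba   (s2,b)→(s1,c,left)
state=s1 head=-1 tape=[_]ccbba   (s1,_)→(s2,_,right)
state=s2 head=0 tape=_[c]cbba   (s2,c)→(s1,a,right)
state=s1 head=1 tape=_a[c]bba   (s1,c)→(s0,b,left)
state=s0 head=0 tape=_[a]bbba   (s0,a)→(s4,c,left)
state=s4 head=-1 tape=[_]cbbba   (s4,_)→(s2,b,right)
state=s2 head=0 tape=b[c]bbba   (s2,c)→(s1,a,right)
state=s1 head=1 tape=ba[b]bba   (s1,b)→(s3,b,left)
state=s3 head=0 tape=b[a]bbba   (s3,a)→(s3,a,right)
state=s3 head=1 tape=ba[b]bba   (s3,b)→(s1,_,left)
state=s1 head=0 tape=b[a]_bba   (s1,a)→(s4,c,left)
state=s4 head=-1 tape=[b]c_bba   (s4,b)→(s2,_,right)
state=s2 head=0 tape=_[c]_bba   (s2,c)→(s1,a,right)
state=s1 head=1 tape=_a[_]bba   (s1,_)→(s2,_,right)
state=s2 head=2 tape=_a_[b]ba   (s2,b)→(s1,c,left)
state=s1 head=1 tape=_a[_]cba   (s1,_)→(s2,_,right)
state=s2 head=2 tape=_a_[c]ba   (s2,c)→(s1,a,right)
state=s1 head=3 tape=_a_a[b]a   (s1,b)→(s3,b,left)
state=s3 head=2 tape=_a_[a]ba   (s3,a)→(s3,a,right)
state=s3 head=3 tape=_a_a[b]a   (s3,b)→(s1,_,left)
state=s1 head=2 tape=_a_[a]_a   (s1,a)→(s4,c,left)
state=s4 head=1 tape=_a[_]c_a   (s4,_)→(s2,b,right)
state=s2 head=2 tape=_ab[c]_a   (s2,c)→(s1,a,right)
state=s1 head=3 tape=_aba[_]a   (s1,_)→(s2,_,right)
state=s2 head=4 tape=_aba_[a]
No transition is defined for (s2, a); M halts in state s2.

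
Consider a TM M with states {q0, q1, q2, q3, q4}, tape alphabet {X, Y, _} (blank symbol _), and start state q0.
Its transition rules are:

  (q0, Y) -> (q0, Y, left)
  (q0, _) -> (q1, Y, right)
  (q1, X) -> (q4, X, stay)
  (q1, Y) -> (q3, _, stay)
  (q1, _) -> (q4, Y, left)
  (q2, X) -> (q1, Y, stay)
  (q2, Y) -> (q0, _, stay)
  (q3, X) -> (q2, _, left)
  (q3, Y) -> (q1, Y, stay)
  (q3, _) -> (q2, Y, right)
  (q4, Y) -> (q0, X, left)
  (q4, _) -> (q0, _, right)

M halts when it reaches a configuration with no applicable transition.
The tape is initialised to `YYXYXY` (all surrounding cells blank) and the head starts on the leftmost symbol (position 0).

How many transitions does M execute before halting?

q0 | _[Y]YXYXY   read Y → write Y, move left, go to q0
q0 | [_]YYXYXY   read _ → write Y, move right, go to q1
q1 | Y[Y]YXYXY   read Y → write _, move stay, go to q3
q3 | Y[_]YXYXY   read _ → write Y, move right, go to q2
q2 | YY[Y]XYXY   read Y → write _, move stay, go to q0
q0 | YY[_]XYXY   read _ → write Y, move right, go to q1
q1 | YYY[X]YXY   read X → write X, move stay, go to q4
q4 | YYY[X]YXY
M halts after 7 transitions.

7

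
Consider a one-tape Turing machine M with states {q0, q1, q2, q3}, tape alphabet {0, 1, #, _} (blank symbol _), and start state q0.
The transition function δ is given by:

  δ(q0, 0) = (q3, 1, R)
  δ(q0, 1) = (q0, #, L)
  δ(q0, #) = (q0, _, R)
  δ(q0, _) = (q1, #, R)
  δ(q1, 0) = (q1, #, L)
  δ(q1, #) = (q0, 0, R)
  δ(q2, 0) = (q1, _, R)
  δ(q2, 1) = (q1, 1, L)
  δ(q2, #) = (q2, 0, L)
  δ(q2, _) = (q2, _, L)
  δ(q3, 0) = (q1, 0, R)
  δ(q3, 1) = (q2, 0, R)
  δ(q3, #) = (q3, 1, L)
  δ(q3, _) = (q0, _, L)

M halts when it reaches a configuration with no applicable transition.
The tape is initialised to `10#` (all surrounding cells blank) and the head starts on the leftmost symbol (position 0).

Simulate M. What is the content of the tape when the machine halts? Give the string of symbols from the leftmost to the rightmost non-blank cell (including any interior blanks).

0_#0#

q0 | _[1]0#__   read 1 → write #, move L, go to q0
q0 | [_]#0#__   read _ → write #, move R, go to q1
q1 | #[#]0#__   read # → write 0, move R, go to q0
q0 | #0[0]#__   read 0 → write 1, move R, go to q3
q3 | #01[#]__   read # → write 1, move L, go to q3
q3 | #0[1]1__   read 1 → write 0, move R, go to q2
q2 | #00[1]__   read 1 → write 1, move L, go to q1
q1 | #0[0]1__   read 0 → write #, move L, go to q1
q1 | #[0]#1__   read 0 → write #, move L, go to q1
q1 | [#]##1__   read # → write 0, move R, go to q0
q0 | 0[#]#1__   read # → write _, move R, go to q0
q0 | 0_[#]1__   read # → write _, move R, go to q0
q0 | 0__[1]__   read 1 → write #, move L, go to q0
q0 | 0_[_]#__   read _ → write #, move R, go to q1
q1 | 0_#[#]__   read # → write 0, move R, go to q0
q0 | 0_#0[_]_   read _ → write #, move R, go to q1
q1 | 0_#0#[_]
The non-blank tape span at halt is 0_#0#.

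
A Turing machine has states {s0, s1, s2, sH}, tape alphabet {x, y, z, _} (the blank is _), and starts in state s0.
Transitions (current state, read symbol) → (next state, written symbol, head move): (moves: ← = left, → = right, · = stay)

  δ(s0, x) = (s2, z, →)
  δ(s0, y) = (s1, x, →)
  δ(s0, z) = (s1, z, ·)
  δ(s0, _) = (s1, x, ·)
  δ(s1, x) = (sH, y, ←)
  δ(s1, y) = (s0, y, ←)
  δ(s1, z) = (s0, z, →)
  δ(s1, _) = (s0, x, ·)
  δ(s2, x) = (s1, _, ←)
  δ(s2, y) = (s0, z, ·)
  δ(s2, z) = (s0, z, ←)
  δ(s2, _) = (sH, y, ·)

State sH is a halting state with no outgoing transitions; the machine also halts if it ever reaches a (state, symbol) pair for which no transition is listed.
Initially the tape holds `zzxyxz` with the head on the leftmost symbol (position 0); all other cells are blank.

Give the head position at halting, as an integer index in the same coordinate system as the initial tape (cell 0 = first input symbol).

5

s0 | [z]zxyxz_   read z → write z, move ·, go to s1
s1 | [z]zxyxz_   read z → write z, move →, go to s0
s0 | z[z]xyxz_   read z → write z, move ·, go to s1
s1 | z[z]xyxz_   read z → write z, move →, go to s0
s0 | zz[x]yxz_   read x → write z, move →, go to s2
s2 | zzz[y]xz_   read y → write z, move ·, go to s0
s0 | zzz[z]xz_   read z → write z, move ·, go to s1
s1 | zzz[z]xz_   read z → write z, move →, go to s0
s0 | zzzz[x]z_   read x → write z, move →, go to s2
s2 | zzzzz[z]_   read z → write z, move ←, go to s0
s0 | zzzz[z]z_   read z → write z, move ·, go to s1
s1 | zzzz[z]z_   read z → write z, move →, go to s0
s0 | zzzzz[z]_   read z → write z, move ·, go to s1
s1 | zzzzz[z]_   read z → write z, move →, go to s0
s0 | zzzzzz[_]   read _ → write x, move ·, go to s1
s1 | zzzzzz[x]   read x → write y, move ←, go to sH
sH | zzzzz[z]y
At halt the head is at cell 5.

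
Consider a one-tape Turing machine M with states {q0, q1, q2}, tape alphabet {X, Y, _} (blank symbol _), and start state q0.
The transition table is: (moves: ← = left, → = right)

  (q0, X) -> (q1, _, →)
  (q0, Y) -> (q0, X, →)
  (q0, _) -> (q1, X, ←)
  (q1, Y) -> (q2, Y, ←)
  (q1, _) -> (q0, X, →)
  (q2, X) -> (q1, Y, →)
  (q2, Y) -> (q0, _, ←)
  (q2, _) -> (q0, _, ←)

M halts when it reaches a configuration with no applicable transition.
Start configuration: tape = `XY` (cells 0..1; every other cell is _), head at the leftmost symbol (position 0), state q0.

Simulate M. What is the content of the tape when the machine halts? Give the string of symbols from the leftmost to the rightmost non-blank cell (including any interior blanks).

state=q0 head=0 tape=__[X]Y_   (q0,X)→(q1,_,→)
state=q1 head=1 tape=___[Y]_   (q1,Y)→(q2,Y,←)
state=q2 head=0 tape=__[_]Y_   (q2,_)→(q0,_,←)
state=q0 head=-1 tape=_[_]_Y_   (q0,_)→(q1,X,←)
state=q1 head=-2 tape=[_]X_Y_   (q1,_)→(q0,X,→)
state=q0 head=-1 tape=X[X]_Y_   (q0,X)→(q1,_,→)
state=q1 head=0 tape=X_[_]Y_   (q1,_)→(q0,X,→)
state=q0 head=1 tape=X_X[Y]_   (q0,Y)→(q0,X,→)
state=q0 head=2 tape=X_XX[_]   (q0,_)→(q1,X,←)
state=q1 head=1 tape=X_X[X]X
The non-blank tape span at halt is X_XXX.

X_XXX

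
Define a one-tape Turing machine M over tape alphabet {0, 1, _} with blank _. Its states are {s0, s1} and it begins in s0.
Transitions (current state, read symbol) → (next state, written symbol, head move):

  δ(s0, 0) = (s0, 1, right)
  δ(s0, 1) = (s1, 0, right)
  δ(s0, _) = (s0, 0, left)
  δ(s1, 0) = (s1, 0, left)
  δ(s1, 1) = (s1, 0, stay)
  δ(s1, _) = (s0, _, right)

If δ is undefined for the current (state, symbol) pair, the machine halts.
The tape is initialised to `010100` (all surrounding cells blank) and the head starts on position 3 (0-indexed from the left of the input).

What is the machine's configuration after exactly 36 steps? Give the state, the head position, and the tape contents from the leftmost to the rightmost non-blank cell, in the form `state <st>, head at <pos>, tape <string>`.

state s0, head at 7, tape 1111111

s0 | _010[1]00__   read 1 → write 0, move right, go to s1
s1 | _0100[0]0__   read 0 → write 0, move left, go to s1
s1 | _010[0]00__   read 0 → write 0, move left, go to s1
s1 | _01[0]000__   read 0 → write 0, move left, go to s1
s1 | _0[1]0000__   read 1 → write 0, move stay, go to s1
s1 | _0[0]0000__   read 0 → write 0, move left, go to s1
s1 | _[0]00000__   read 0 → write 0, move left, go to s1
s1 | [_]000000__   read _ → write _, move right, go to s0
s0 | _[0]00000__   read 0 → write 1, move right, go to s0
s0 | _1[0]0000__   read 0 → write 1, move right, go to s0
s0 | _11[0]000__   read 0 → write 1, move right, go to s0
s0 | _111[0]00__   read 0 → write 1, move right, go to s0
s0 | _1111[0]0__   read 0 → write 1, move right, go to s0
s0 | _11111[0]__   read 0 → write 1, move right, go to s0
s0 | _111111[_]_   read _ → write 0, move left, go to s0
s0 | _11111[1]0_   read 1 → write 0, move right, go to s1
s1 | _111110[0]_   read 0 → write 0, move left, go to s1
s1 | _11111[0]0_   read 0 → write 0, move left, go to s1
s1 | _1111[1]00_   read 1 → write 0, move stay, go to s1
s1 | _1111[0]00_   read 0 → write 0, move left, go to s1
s1 | _111[1]000_   read 1 → write 0, move stay, go to s1
s1 | _111[0]000_   read 0 → write 0, move left, go to s1
s1 | _11[1]0000_   read 1 → write 0, move stay, go to s1
s1 | _11[0]0000_   read 0 → write 0, move left, go to s1
s1 | _1[1]00000_   read 1 → write 0, move stay, go to s1
s1 | _1[0]00000_   read 0 → write 0, move left, go to s1
s1 | _[1]000000_   read 1 → write 0, move stay, go to s1
s1 | _[0]000000_   read 0 → write 0, move left, go to s1
s1 | [_]0000000_   read _ → write _, move right, go to s0
s0 | _[0]000000_   read 0 → write 1, move right, go to s0
s0 | _1[0]00000_   read 0 → write 1, move right, go to s0
s0 | _11[0]0000_   read 0 → write 1, move right, go to s0
s0 | _111[0]000_   read 0 → write 1, move right, go to s0
s0 | _1111[0]00_   read 0 → write 1, move right, go to s0
s0 | _11111[0]0_   read 0 → write 1, move right, go to s0
s0 | _111111[0]_   read 0 → write 1, move right, go to s0
s0 | _1111111[_]
After 36 steps: state s0, head at 7, tape 1111111.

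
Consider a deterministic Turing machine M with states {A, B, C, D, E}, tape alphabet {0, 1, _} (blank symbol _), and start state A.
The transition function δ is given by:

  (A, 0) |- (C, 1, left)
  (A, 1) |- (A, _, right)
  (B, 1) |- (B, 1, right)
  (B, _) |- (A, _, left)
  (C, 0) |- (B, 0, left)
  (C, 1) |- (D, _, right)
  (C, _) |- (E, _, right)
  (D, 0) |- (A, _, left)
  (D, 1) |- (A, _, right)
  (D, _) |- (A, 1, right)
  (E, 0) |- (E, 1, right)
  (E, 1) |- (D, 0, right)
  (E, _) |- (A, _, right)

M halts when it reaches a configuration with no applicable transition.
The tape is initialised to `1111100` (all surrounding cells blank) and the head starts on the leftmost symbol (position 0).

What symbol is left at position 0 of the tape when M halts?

A | [1]111100_   read 1 → write _, move right, go to A
A | _[1]11100_   read 1 → write _, move right, go to A
A | __[1]1100_   read 1 → write _, move right, go to A
A | ___[1]100_   read 1 → write _, move right, go to A
A | ____[1]00_   read 1 → write _, move right, go to A
A | _____[0]0_   read 0 → write 1, move left, go to C
C | ____[_]10_   read _ → write _, move right, go to E
E | _____[1]0_   read 1 → write 0, move right, go to D
D | _____0[0]_   read 0 → write _, move left, go to A
A | _____[0]__   read 0 → write 1, move left, go to C
C | ____[_]1__   read _ → write _, move right, go to E
E | _____[1]__   read 1 → write 0, move right, go to D
D | _____0[_]_   read _ → write 1, move right, go to A
A | _____01[_]
Cell 0 holds _ when M halts.

_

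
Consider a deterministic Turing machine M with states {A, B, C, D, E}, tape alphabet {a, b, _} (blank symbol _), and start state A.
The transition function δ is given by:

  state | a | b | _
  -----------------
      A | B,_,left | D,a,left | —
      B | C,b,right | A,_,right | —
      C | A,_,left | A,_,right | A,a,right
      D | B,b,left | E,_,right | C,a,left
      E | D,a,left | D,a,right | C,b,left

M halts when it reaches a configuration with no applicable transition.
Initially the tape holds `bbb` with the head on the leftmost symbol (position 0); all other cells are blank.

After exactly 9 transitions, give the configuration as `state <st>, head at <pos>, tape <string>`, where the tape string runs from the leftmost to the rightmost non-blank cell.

state=A head=0 tape=__[b]bb   (A,b)→(D,a,left)
state=D head=-1 tape=_[_]abb   (D,_)→(C,a,left)
state=C head=-2 tape=[_]aabb   (C,_)→(A,a,right)
state=A head=-1 tape=a[a]abb   (A,a)→(B,_,left)
state=B head=-2 tape=[a]_abb   (B,a)→(C,b,right)
state=C head=-1 tape=b[_]abb   (C,_)→(A,a,right)
state=A head=0 tape=ba[a]bb   (A,a)→(B,_,left)
state=B head=-1 tape=b[a]_bb   (B,a)→(C,b,right)
state=C head=0 tape=bb[_]bb   (C,_)→(A,a,right)
state=A head=1 tape=bba[b]b
After 9 steps: state A, head at 1, tape bbabb.

state A, head at 1, tape bbabb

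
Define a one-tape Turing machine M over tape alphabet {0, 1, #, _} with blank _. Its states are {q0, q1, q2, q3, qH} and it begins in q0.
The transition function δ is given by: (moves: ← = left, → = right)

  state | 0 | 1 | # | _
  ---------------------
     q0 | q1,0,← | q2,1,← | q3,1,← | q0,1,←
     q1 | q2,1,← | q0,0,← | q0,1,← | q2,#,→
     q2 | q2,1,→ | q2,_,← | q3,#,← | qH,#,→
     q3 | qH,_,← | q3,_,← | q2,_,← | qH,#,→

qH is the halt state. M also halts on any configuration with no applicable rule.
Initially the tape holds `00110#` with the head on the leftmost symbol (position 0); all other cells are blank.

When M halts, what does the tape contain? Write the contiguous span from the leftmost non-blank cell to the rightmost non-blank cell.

##___10#

state=q0 head=0 tape=__[0]0110#   (q0,0)→(q1,0,←)
state=q1 head=-1 tape=_[_]00110#   (q1,_)→(q2,#,→)
state=q2 head=0 tape=_#[0]0110#   (q2,0)→(q2,1,→)
state=q2 head=1 tape=_#1[0]110#   (q2,0)→(q2,1,→)
state=q2 head=2 tape=_#11[1]10#   (q2,1)→(q2,_,←)
state=q2 head=1 tape=_#1[1]_10#   (q2,1)→(q2,_,←)
state=q2 head=0 tape=_#[1]__10#   (q2,1)→(q2,_,←)
state=q2 head=-1 tape=_[#]___10#   (q2,#)→(q3,#,←)
state=q3 head=-2 tape=[_]#___10#   (q3,_)→(qH,#,→)
state=qH head=-1 tape=#[#]___10#
The non-blank tape span at halt is ##___10#.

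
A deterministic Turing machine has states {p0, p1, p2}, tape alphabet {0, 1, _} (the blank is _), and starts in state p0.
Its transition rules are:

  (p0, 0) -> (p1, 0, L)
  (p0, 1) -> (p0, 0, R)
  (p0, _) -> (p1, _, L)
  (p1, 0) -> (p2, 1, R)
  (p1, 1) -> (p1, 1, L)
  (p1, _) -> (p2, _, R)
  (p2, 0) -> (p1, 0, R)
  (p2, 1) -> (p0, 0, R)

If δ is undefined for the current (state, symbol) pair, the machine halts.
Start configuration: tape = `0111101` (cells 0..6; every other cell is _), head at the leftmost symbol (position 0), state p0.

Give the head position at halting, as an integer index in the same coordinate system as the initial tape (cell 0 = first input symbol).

state=p0 head=0 tape=_[0]111101_   (p0,0)→(p1,0,L)
state=p1 head=-1 tape=[_]0111101_   (p1,_)→(p2,_,R)
state=p2 head=0 tape=_[0]111101_   (p2,0)→(p1,0,R)
state=p1 head=1 tape=_0[1]11101_   (p1,1)→(p1,1,L)
state=p1 head=0 tape=_[0]111101_   (p1,0)→(p2,1,R)
state=p2 head=1 tape=_1[1]11101_   (p2,1)→(p0,0,R)
state=p0 head=2 tape=_10[1]1101_   (p0,1)→(p0,0,R)
state=p0 head=3 tape=_100[1]101_   (p0,1)→(p0,0,R)
state=p0 head=4 tape=_1000[1]01_   (p0,1)→(p0,0,R)
state=p0 head=5 tape=_10000[0]1_   (p0,0)→(p1,0,L)
state=p1 head=4 tape=_1000[0]01_   (p1,0)→(p2,1,R)
state=p2 head=5 tape=_10001[0]1_   (p2,0)→(p1,0,R)
state=p1 head=6 tape=_100010[1]_   (p1,1)→(p1,1,L)
state=p1 head=5 tape=_10001[0]1_   (p1,0)→(p2,1,R)
state=p2 head=6 tape=_100011[1]_   (p2,1)→(p0,0,R)
state=p0 head=7 tape=_1000110[_]   (p0,_)→(p1,_,L)
state=p1 head=6 tape=_100011[0]_   (p1,0)→(p2,1,R)
state=p2 head=7 tape=_1000111[_]
At halt the head is at cell 7.

7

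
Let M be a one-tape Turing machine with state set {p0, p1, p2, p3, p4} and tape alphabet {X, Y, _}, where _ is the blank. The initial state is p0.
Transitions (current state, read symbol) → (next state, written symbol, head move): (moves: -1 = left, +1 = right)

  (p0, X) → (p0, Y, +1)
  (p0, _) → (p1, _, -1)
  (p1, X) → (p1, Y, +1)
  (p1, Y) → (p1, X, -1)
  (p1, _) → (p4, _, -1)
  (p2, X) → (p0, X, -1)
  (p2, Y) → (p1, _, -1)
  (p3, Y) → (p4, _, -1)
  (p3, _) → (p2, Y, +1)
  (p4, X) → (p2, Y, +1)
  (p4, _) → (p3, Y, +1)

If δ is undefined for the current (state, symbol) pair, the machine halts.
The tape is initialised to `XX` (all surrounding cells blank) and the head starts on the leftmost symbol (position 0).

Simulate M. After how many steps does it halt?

p0 | __[X]X_   read X → write Y, move +1, go to p0
p0 | __Y[X]_   read X → write Y, move +1, go to p0
p0 | __YY[_]   read _ → write _, move -1, go to p1
p1 | __Y[Y]_   read Y → write X, move -1, go to p1
p1 | __[Y]X_   read Y → write X, move -1, go to p1
p1 | _[_]XX_   read _ → write _, move -1, go to p4
p4 | [_]_XX_   read _ → write Y, move +1, go to p3
p3 | Y[_]XX_   read _ → write Y, move +1, go to p2
p2 | YY[X]X_   read X → write X, move -1, go to p0
p0 | Y[Y]XX_
M halts after 9 transitions.

9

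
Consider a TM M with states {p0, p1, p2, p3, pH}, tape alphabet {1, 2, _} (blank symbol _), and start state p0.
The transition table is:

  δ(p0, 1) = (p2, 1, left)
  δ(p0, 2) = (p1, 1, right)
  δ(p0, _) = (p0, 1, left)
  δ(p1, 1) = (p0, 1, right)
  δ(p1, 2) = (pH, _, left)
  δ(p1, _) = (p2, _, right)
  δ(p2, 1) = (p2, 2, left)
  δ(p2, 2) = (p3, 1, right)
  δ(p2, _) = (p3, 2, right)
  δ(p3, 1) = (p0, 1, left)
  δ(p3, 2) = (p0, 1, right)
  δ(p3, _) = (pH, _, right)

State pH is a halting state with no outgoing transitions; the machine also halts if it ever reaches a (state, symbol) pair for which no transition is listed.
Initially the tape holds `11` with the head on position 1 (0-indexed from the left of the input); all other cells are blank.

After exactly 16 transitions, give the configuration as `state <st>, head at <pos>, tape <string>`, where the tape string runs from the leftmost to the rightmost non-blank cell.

state p0, head at 1, tape 21111

p0 | __1[1]_   read 1 → write 1, move left, go to p2
p2 | __[1]1_   read 1 → write 2, move left, go to p2
p2 | _[_]21_   read _ → write 2, move right, go to p3
p3 | _2[2]1_   read 2 → write 1, move right, go to p0
p0 | _21[1]_   read 1 → write 1, move left, go to p2
p2 | _2[1]1_   read 1 → write 2, move left, go to p2
p2 | _[2]21_   read 2 → write 1, move right, go to p3
p3 | _1[2]1_   read 2 → write 1, move right, go to p0
p0 | _11[1]_   read 1 → write 1, move left, go to p2
p2 | _1[1]1_   read 1 → write 2, move left, go to p2
p2 | _[1]21_   read 1 → write 2, move left, go to p2
p2 | [_]221_   read _ → write 2, move right, go to p3
p3 | 2[2]21_   read 2 → write 1, move right, go to p0
p0 | 21[2]1_   read 2 → write 1, move right, go to p1
p1 | 211[1]_   read 1 → write 1, move right, go to p0
p0 | 2111[_]   read _ → write 1, move left, go to p0
p0 | 211[1]1
After 16 steps: state p0, head at 1, tape 21111.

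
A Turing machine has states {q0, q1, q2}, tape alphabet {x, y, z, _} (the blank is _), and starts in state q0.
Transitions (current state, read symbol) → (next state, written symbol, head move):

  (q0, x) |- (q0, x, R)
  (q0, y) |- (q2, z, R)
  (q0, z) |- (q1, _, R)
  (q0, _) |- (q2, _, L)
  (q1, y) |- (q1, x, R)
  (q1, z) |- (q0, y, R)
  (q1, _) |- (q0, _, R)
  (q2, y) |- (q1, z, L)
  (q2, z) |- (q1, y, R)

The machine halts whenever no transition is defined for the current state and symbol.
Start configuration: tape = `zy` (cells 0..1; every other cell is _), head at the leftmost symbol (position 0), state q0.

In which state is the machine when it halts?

q2

state=q0 head=0 tape=[z]y__   (q0,z)→(q1,_,R)
state=q1 head=1 tape=_[y]__   (q1,y)→(q1,x,R)
state=q1 head=2 tape=_x[_]_   (q1,_)→(q0,_,R)
state=q0 head=3 tape=_x_[_]   (q0,_)→(q2,_,L)
state=q2 head=2 tape=_x[_]_
No transition is defined for (q2, _); M halts in state q2.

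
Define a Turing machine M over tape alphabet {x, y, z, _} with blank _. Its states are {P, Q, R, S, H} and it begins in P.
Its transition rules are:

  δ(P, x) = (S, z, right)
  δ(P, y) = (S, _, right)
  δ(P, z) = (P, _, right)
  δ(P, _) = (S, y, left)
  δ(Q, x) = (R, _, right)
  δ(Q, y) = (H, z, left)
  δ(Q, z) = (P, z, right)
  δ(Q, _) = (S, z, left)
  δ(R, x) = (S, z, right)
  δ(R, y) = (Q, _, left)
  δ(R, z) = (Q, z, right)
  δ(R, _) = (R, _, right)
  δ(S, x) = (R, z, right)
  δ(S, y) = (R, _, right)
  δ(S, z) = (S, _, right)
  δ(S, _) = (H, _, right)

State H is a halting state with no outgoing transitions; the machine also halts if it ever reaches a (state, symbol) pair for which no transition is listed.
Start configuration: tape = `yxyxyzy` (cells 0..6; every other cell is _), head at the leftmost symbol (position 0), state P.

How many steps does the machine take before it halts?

P | [y]xyxyzy   read y → write _, move right, go to S
S | _[x]yxyzy   read x → write z, move right, go to R
R | _z[y]xyzy   read y → write _, move left, go to Q
Q | _[z]_xyzy   read z → write z, move right, go to P
P | _z[_]xyzy   read _ → write y, move left, go to S
S | _[z]yxyzy   read z → write _, move right, go to S
S | __[y]xyzy   read y → write _, move right, go to R
R | ___[x]yzy   read x → write z, move right, go to S
S | ___z[y]zy   read y → write _, move right, go to R
R | ___z_[z]y   read z → write z, move right, go to Q
Q | ___z_z[y]   read y → write z, move left, go to H
H | ___z_[z]z
M halts after 11 transitions.

11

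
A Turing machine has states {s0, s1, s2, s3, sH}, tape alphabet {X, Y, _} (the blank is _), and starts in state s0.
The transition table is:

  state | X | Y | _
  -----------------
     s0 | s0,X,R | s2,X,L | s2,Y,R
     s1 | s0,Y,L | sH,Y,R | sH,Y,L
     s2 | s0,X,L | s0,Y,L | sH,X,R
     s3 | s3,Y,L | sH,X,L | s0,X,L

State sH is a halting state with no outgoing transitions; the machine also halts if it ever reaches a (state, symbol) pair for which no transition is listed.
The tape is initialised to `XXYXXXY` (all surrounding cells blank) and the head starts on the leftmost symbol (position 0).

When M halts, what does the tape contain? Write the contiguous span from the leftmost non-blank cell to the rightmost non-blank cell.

s0 | [X]XYXXXY___   read X → write X, move R, go to s0
s0 | X[X]YXXXY___   read X → write X, move R, go to s0
s0 | XX[Y]XXXY___   read Y → write X, move L, go to s2
s2 | X[X]XXXXY___   read X → write X, move L, go to s0
s0 | [X]XXXXXY___   read X → write X, move R, go to s0
s0 | X[X]XXXXY___   read X → write X, move R, go to s0
s0 | XX[X]XXXY___   read X → write X, move R, go to s0
s0 | XXX[X]XXY___   read X → write X, move R, go to s0
s0 | XXXX[X]XY___   read X → write X, move R, go to s0
s0 | XXXXX[X]Y___   read X → write X, move R, go to s0
s0 | XXXXXX[Y]___   read Y → write X, move L, go to s2
s2 | XXXXX[X]X___   read X → write X, move L, go to s0
s0 | XXXX[X]XX___   read X → write X, move R, go to s0
s0 | XXXXX[X]X___   read X → write X, move R, go to s0
s0 | XXXXXX[X]___   read X → write X, move R, go to s0
s0 | XXXXXXX[_]__   read _ → write Y, move R, go to s2
s2 | XXXXXXXY[_]_   read _ → write X, move R, go to sH
sH | XXXXXXXYX[_]
The non-blank tape span at halt is XXXXXXXYX.

XXXXXXXYX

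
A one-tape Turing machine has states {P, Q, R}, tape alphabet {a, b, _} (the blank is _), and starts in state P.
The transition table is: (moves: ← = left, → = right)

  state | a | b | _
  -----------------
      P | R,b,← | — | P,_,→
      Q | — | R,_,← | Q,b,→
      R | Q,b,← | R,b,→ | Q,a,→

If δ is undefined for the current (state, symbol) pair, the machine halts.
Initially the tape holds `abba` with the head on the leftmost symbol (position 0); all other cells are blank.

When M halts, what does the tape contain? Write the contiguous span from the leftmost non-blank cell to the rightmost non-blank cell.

abababa

P | ___[a]bba   read a → write b, move ←, go to R
R | __[_]bbba   read _ → write a, move →, go to Q
Q | __a[b]bba   read b → write _, move ←, go to R
R | __[a]_bba   read a → write b, move ←, go to Q
Q | _[_]b_bba   read _ → write b, move →, go to Q
Q | _b[b]_bba   read b → write _, move ←, go to R
R | _[b]__bba   read b → write b, move →, go to R
R | _b[_]_bba   read _ → write a, move →, go to Q
Q | _ba[_]bba   read _ → write b, move →, go to Q
Q | _bab[b]ba   read b → write _, move ←, go to R
R | _ba[b]_ba   read b → write b, move →, go to R
R | _bab[_]ba   read _ → write a, move →, go to Q
Q | _baba[b]a   read b → write _, move ←, go to R
R | _bab[a]_a   read a → write b, move ←, go to Q
Q | _ba[b]b_a   read b → write _, move ←, go to R
R | _b[a]_b_a   read a → write b, move ←, go to Q
Q | _[b]b_b_a   read b → write _, move ←, go to R
R | [_]_b_b_a   read _ → write a, move →, go to Q
Q | a[_]b_b_a   read _ → write b, move →, go to Q
Q | ab[b]_b_a   read b → write _, move ←, go to R
R | a[b]__b_a   read b → write b, move →, go to R
R | ab[_]_b_a   read _ → write a, move →, go to Q
Q | aba[_]b_a   read _ → write b, move →, go to Q
Q | abab[b]_a   read b → write _, move ←, go to R
R | aba[b]__a   read b → write b, move →, go to R
R | abab[_]_a   read _ → write a, move →, go to Q
Q | ababa[_]a   read _ → write b, move →, go to Q
Q | ababab[a]
The non-blank tape span at halt is abababa.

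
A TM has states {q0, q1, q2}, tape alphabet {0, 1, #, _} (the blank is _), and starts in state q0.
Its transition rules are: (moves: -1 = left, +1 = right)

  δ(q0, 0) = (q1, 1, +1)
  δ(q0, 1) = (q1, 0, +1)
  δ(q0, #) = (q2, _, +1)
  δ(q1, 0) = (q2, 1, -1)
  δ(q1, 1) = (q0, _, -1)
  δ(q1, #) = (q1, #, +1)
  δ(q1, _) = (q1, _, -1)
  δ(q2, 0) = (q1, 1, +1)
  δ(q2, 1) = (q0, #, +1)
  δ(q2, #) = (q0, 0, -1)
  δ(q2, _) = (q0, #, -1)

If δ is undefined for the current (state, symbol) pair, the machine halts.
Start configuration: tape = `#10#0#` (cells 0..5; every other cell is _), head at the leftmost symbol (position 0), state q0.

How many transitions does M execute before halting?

state=q0 head=0 tape=[#]10#0#   (q0,#)→(q2,_,+1)
state=q2 head=1 tape=_[1]0#0#   (q2,1)→(q0,#,+1)
state=q0 head=2 tape=_#[0]#0#   (q0,0)→(q1,1,+1)
state=q1 head=3 tape=_#1[#]0#   (q1,#)→(q1,#,+1)
state=q1 head=4 tape=_#1#[0]#   (q1,0)→(q2,1,-1)
state=q2 head=3 tape=_#1[#]1#   (q2,#)→(q0,0,-1)
state=q0 head=2 tape=_#[1]01#   (q0,1)→(q1,0,+1)
state=q1 head=3 tape=_#0[0]1#   (q1,0)→(q2,1,-1)
state=q2 head=2 tape=_#[0]11#   (q2,0)→(q1,1,+1)
state=q1 head=3 tape=_#1[1]1#   (q1,1)→(q0,_,-1)
state=q0 head=2 tape=_#[1]_1#   (q0,1)→(q1,0,+1)
state=q1 head=3 tape=_#0[_]1#   (q1,_)→(q1,_,-1)
state=q1 head=2 tape=_#[0]_1#   (q1,0)→(q2,1,-1)
state=q2 head=1 tape=_[#]1_1#   (q2,#)→(q0,0,-1)
state=q0 head=0 tape=[_]01_1#
M halts after 14 transitions.

14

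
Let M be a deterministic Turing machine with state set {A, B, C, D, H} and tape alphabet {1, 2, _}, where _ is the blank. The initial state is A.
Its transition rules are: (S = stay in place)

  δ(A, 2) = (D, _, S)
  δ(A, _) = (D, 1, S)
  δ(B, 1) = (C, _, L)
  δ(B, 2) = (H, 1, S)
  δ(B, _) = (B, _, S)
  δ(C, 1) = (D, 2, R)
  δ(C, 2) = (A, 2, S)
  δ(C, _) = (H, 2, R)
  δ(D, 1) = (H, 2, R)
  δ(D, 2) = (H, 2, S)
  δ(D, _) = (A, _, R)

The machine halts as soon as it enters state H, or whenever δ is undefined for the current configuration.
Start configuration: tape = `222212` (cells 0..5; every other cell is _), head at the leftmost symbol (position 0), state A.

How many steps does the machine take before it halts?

A | [2]22212   read 2 → write _, move S, go to D
D | [_]22212   read _ → write _, move R, go to A
A | _[2]2212   read 2 → write _, move S, go to D
D | _[_]2212   read _ → write _, move R, go to A
A | __[2]212   read 2 → write _, move S, go to D
D | __[_]212   read _ → write _, move R, go to A
A | ___[2]12   read 2 → write _, move S, go to D
D | ___[_]12   read _ → write _, move R, go to A
A | ____[1]2
M halts after 8 transitions.

8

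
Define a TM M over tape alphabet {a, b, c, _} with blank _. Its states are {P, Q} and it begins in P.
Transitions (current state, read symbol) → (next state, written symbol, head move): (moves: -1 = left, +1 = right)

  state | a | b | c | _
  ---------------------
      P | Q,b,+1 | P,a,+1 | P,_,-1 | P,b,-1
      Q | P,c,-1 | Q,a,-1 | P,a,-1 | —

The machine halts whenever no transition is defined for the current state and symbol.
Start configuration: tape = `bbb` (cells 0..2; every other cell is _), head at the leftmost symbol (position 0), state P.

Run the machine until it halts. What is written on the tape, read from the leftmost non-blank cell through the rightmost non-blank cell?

ab_a

state=P head=0 tape=[b]bb_   (P,b)→(P,a,+1)
state=P head=1 tape=a[b]b_   (P,b)→(P,a,+1)
state=P head=2 tape=aa[b]_   (P,b)→(P,a,+1)
state=P head=3 tape=aaa[_]   (P,_)→(P,b,-1)
state=P head=2 tape=aa[a]b   (P,a)→(Q,b,+1)
state=Q head=3 tape=aab[b]   (Q,b)→(Q,a,-1)
state=Q head=2 tape=aa[b]a   (Q,b)→(Q,a,-1)
state=Q head=1 tape=a[a]aa   (Q,a)→(P,c,-1)
state=P head=0 tape=[a]caa   (P,a)→(Q,b,+1)
state=Q head=1 tape=b[c]aa   (Q,c)→(P,a,-1)
state=P head=0 tape=[b]aaa   (P,b)→(P,a,+1)
state=P head=1 tape=a[a]aa   (P,a)→(Q,b,+1)
state=Q head=2 tape=ab[a]a   (Q,a)→(P,c,-1)
state=P head=1 tape=a[b]ca   (P,b)→(P,a,+1)
state=P head=2 tape=aa[c]a   (P,c)→(P,_,-1)
state=P head=1 tape=a[a]_a   (P,a)→(Q,b,+1)
state=Q head=2 tape=ab[_]a
The non-blank tape span at halt is ab_a.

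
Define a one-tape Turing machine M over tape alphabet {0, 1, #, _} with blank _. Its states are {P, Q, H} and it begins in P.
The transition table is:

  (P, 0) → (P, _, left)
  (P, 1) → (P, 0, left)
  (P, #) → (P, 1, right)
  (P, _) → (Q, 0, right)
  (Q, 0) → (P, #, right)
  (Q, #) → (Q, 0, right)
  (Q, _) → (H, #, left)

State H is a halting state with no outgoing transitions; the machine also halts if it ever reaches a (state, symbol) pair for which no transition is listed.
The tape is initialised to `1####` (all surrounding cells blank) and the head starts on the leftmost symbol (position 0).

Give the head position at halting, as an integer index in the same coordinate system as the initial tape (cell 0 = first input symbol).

state=P head=0 tape=_[1]####__   (P,1)→(P,0,left)
state=P head=-1 tape=[_]0####__   (P,_)→(Q,0,right)
state=Q head=0 tape=0[0]####__   (Q,0)→(P,#,right)
state=P head=1 tape=0#[#]###__   (P,#)→(P,1,right)
state=P head=2 tape=0#1[#]##__   (P,#)→(P,1,right)
state=P head=3 tape=0#11[#]#__   (P,#)→(P,1,right)
state=P head=4 tape=0#111[#]__   (P,#)→(P,1,right)
state=P head=5 tape=0#1111[_]_   (P,_)→(Q,0,right)
state=Q head=6 tape=0#11110[_]   (Q,_)→(H,#,left)
state=H head=5 tape=0#1111[0]#
At halt the head is at cell 5.

5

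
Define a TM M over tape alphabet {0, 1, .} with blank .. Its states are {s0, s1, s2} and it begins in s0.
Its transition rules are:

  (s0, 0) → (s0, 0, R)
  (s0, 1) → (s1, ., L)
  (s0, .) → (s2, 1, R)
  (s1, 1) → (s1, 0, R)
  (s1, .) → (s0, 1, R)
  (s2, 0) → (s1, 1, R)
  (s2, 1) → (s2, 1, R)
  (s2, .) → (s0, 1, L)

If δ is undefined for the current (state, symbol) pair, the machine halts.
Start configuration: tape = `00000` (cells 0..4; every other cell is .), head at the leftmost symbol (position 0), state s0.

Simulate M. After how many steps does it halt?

8

state=s0 head=0 tape=[0]0000..   (s0,0)→(s0,0,R)
state=s0 head=1 tape=0[0]000..   (s0,0)→(s0,0,R)
state=s0 head=2 tape=00[0]00..   (s0,0)→(s0,0,R)
state=s0 head=3 tape=000[0]0..   (s0,0)→(s0,0,R)
state=s0 head=4 tape=0000[0]..   (s0,0)→(s0,0,R)
state=s0 head=5 tape=00000[.].   (s0,.)→(s2,1,R)
state=s2 head=6 tape=000001[.]   (s2,.)→(s0,1,L)
state=s0 head=5 tape=00000[1]1   (s0,1)→(s1,.,L)
state=s1 head=4 tape=0000[0].1
M halts after 8 transitions.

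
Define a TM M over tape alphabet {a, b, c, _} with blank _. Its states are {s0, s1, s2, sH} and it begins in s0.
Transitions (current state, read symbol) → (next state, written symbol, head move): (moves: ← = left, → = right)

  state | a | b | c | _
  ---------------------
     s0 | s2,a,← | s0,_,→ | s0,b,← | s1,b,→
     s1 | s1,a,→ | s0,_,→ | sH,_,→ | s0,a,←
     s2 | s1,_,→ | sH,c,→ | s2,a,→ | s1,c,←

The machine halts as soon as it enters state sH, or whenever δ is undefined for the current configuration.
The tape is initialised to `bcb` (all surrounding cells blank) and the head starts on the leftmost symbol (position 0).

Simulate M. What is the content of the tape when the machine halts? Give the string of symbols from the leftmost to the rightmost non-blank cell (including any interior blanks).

s0 | [b]cb__   read b → write _, move →, go to s0
s0 | _[c]b__   read c → write b, move ←, go to s0
s0 | [_]bb__   read _ → write b, move →, go to s1
s1 | b[b]b__   read b → write _, move →, go to s0
s0 | b_[b]__   read b → write _, move →, go to s0
s0 | b__[_]_   read _ → write b, move →, go to s1
s1 | b__b[_]   read _ → write a, move ←, go to s0
s0 | b__[b]a   read b → write _, move →, go to s0
s0 | b___[a]   read a → write a, move ←, go to s2
s2 | b__[_]a   read _ → write c, move ←, go to s1
s1 | b_[_]ca   read _ → write a, move ←, go to s0
s0 | b[_]aca   read _ → write b, move →, go to s1
s1 | bb[a]ca   read a → write a, move →, go to s1
s1 | bba[c]a   read c → write _, move →, go to sH
sH | bba_[a]
The non-blank tape span at halt is bba_a.

bba_a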